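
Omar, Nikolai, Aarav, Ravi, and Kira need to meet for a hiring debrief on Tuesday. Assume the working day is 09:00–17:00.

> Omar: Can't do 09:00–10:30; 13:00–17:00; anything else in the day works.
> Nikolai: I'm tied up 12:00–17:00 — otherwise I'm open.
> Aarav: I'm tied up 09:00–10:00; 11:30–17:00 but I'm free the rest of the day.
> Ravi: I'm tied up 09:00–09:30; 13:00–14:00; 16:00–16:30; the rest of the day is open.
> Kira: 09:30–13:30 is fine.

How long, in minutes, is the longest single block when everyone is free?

Omar free: 10:30-13:00 (invert busy blocks within the working day).
Nikolai free: 09:00-12:00 (invert busy blocks within the working day).
Aarav free: 10:00-11:30 (invert busy blocks within the working day).
Ravi free: 09:30-13:00, 14:00-16:00, 16:30-17:00 (invert busy blocks within the working day).
Kira free: 09:30-13:30.
Omar ∩ Nikolai: 10:30-12:00.
Omar ∩ Nikolai ∩ Aarav: 10:30-11:30.
Omar ∩ Nikolai ∩ Aarav ∩ Ravi: 10:30-11:30.
Omar ∩ Nikolai ∩ Aarav ∩ Ravi ∩ Kira: 10:30-11:30.
The longest is 10:30-11:30 at 60 minutes.

60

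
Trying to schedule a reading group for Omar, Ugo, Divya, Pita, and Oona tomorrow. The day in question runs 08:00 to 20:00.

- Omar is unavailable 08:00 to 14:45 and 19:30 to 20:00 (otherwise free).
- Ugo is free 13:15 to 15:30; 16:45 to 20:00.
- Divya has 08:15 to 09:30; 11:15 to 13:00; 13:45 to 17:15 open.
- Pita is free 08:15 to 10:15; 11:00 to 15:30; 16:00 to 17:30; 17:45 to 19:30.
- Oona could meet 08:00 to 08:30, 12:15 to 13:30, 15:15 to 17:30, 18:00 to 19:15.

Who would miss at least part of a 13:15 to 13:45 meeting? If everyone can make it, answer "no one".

Omar free: 14:45-19:30 (invert busy blocks within the working day).
Ugo free: 13:15-15:30, 16:45-20:00.
Divya free: 08:15-09:30, 11:15-13:00, 13:45-17:15.
Pita free: 08:15-10:15, 11:00-15:30, 16:00-17:30, 17:45-19:30.
Oona free: 08:00-08:30, 12:15-13:30, 15:15-17:30, 18:00-19:15.
Omar: not fully free for 13:15-13:45. Ugo: free for 13:15-13:45. Divya: not fully free for 13:15-13:45. Pita: free for 13:15-13:45. Oona: not fully free for 13:15-13:45.

Divya, Omar, Oona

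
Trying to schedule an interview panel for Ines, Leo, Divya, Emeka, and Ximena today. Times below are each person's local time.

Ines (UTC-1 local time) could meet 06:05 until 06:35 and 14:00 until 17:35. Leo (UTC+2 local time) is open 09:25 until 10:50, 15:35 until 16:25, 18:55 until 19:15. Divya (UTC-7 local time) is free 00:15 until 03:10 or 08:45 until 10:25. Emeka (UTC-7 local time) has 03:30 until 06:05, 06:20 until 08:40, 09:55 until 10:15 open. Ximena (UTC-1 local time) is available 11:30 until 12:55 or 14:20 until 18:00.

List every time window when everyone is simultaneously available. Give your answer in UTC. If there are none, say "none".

16:55-17:15

Ines in UTC: 07:05-07:35, 15:00-18:35 (add 1h to convert from UTC-1).
Leo in UTC: 07:25-08:50, 13:35-14:25, 16:55-17:15 (subtract 2h to convert from UTC+2).
Divya in UTC: 07:15-10:10, 15:45-17:25 (add 7h to convert from UTC-7).
Emeka in UTC: 10:30-13:05, 13:20-15:40, 16:55-17:15 (add 7h to convert from UTC-7).
Ximena in UTC: 12:30-13:55, 15:20-19:00 (add 1h to convert from UTC-1).
Ines ∩ Leo: 07:25-07:35, 16:55-17:15.
Ines ∩ Leo ∩ Divya: 07:25-07:35, 16:55-17:15.
Ines ∩ Leo ∩ Divya ∩ Emeka: 16:55-17:15.
Ines ∩ Leo ∩ Divya ∩ Emeka ∩ Ximena: 16:55-17:15.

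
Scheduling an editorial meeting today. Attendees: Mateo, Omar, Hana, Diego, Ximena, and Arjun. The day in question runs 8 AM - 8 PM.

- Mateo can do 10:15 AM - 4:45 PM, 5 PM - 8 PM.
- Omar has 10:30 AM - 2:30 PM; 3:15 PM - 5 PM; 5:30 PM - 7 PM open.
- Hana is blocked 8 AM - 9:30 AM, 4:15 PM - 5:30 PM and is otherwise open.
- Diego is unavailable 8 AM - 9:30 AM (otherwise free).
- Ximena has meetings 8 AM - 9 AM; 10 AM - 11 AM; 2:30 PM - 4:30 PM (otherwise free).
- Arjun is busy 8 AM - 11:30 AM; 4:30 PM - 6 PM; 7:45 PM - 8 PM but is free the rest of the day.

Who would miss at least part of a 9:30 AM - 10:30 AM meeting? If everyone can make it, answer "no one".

Mateo free: 10:15-16:45, 17:00-20:00.
Omar free: 10:30-14:30, 15:15-17:00, 17:30-19:00.
Hana free: 09:30-16:15, 17:30-20:00 (invert busy blocks within the working day).
Diego free: 09:30-20:00 (invert busy blocks within the working day).
Ximena free: 09:00-10:00, 11:00-14:30, 16:30-20:00 (invert busy blocks within the working day).
Arjun free: 11:30-16:30, 18:00-19:45 (invert busy blocks within the working day).
Mateo: not fully free for 09:30-10:30. Omar: not fully free for 09:30-10:30. Hana: free for 09:30-10:30. Diego: free for 09:30-10:30. Ximena: not fully free for 09:30-10:30. Arjun: not fully free for 09:30-10:30.

Arjun, Mateo, Omar, Ximena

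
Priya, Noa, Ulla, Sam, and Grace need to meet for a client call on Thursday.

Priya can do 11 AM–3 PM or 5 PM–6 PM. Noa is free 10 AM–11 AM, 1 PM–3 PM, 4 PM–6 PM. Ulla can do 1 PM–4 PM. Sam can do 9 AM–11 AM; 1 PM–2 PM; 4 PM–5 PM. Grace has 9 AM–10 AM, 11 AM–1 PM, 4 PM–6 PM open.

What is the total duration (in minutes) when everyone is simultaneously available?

0

Priya ∩ Noa: 13:00-15:00, 17:00-18:00.
Priya ∩ Noa ∩ Ulla: 13:00-15:00.
Priya ∩ Noa ∩ Ulla ∩ Sam: 13:00-14:00.
Priya ∩ Noa ∩ Ulla ∩ Sam ∩ Grace: ∅.
There is no time when everyone is free.
There is no common window, so the total is 0 minutes.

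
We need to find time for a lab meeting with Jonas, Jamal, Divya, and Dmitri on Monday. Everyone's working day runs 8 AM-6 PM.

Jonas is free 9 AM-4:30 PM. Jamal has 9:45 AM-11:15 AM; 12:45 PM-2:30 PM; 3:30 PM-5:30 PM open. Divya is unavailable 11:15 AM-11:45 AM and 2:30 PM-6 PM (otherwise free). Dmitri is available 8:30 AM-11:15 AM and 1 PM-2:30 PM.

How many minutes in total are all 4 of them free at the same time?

Jonas free: 09:00-16:30.
Jamal free: 09:45-11:15, 12:45-14:30, 15:30-17:30.
Divya free: 08:00-11:15, 11:45-14:30 (invert busy blocks within the working day).
Dmitri free: 08:30-11:15, 13:00-14:30.
Jonas ∩ Jamal: 09:45-11:15, 12:45-14:30, 15:30-16:30.
Jonas ∩ Jamal ∩ Divya: 09:45-11:15, 12:45-14:30.
Jonas ∩ Jamal ∩ Divya ∩ Dmitri: 09:45-11:15, 13:00-14:30.
Summing the common windows: 90 + 90 = 180 minutes.

180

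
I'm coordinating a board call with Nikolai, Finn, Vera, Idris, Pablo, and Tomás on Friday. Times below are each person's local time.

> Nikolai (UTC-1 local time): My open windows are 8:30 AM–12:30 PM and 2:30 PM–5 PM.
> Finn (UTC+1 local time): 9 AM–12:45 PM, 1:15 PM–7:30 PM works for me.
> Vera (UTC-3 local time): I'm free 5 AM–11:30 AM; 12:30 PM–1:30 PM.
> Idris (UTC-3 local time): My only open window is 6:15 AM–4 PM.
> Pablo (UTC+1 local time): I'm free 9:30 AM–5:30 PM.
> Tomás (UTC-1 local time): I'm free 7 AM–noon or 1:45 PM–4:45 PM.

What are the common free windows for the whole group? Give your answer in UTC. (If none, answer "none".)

Nikolai in UTC: 09:30-13:30, 15:30-18:00 (add 1h to convert from UTC-1).
Finn in UTC: 08:00-11:45, 12:15-18:30 (subtract 1h to convert from UTC+1).
Vera in UTC: 08:00-14:30, 15:30-16:30 (add 3h to convert from UTC-3).
Idris in UTC: 09:15-19:00 (add 3h to convert from UTC-3).
Pablo in UTC: 08:30-16:30 (subtract 1h to convert from UTC+1).
Tomás in UTC: 08:00-13:00, 14:45-17:45 (add 1h to convert from UTC-1).
Nikolai ∩ Finn: 09:30-11:45, 12:15-13:30, 15:30-18:00.
Nikolai ∩ Finn ∩ Vera: 09:30-11:45, 12:15-13:30, 15:30-16:30.
Nikolai ∩ Finn ∩ Vera ∩ Idris: 09:30-11:45, 12:15-13:30, 15:30-16:30.
Nikolai ∩ Finn ∩ Vera ∩ Idris ∩ Pablo: 09:30-11:45, 12:15-13:30, 15:30-16:30.
Nikolai ∩ Finn ∩ Vera ∩ Idris ∩ Pablo ∩ Tomás: 09:30-11:45, 12:15-13:00, 15:30-16:30.
So the common availability across everyone is 09:30-11:45, 12:15-13:00, 15:30-16:30.

09:30-11:45, 12:15-13:00, 15:30-16:30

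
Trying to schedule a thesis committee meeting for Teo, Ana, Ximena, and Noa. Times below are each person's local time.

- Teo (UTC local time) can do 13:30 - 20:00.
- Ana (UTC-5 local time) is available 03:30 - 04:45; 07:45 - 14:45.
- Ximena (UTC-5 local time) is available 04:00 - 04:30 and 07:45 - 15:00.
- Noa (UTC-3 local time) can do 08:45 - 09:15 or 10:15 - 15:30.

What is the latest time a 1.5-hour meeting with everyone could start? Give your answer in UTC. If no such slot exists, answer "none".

Teo in UTC: 13:30-20:00.
Ana in UTC: 08:30-09:45, 12:45-19:45 (add 5h to convert from UTC-5).
Ximena in UTC: 09:00-09:30, 12:45-20:00 (add 5h to convert from UTC-5).
Noa in UTC: 11:45-12:15, 13:15-18:30 (add 3h to convert from UTC-3).
Teo ∩ Ana: 13:30-19:45.
Teo ∩ Ana ∩ Ximena: 13:30-19:45.
Teo ∩ Ana ∩ Ximena ∩ Noa: 13:30-18:30.
Those are the intersection windows.
The last common window of at least 90 minutes is 13:30-18:30; a 90-minute meeting can start as late as 17:00 and still end by 18:30.

17:00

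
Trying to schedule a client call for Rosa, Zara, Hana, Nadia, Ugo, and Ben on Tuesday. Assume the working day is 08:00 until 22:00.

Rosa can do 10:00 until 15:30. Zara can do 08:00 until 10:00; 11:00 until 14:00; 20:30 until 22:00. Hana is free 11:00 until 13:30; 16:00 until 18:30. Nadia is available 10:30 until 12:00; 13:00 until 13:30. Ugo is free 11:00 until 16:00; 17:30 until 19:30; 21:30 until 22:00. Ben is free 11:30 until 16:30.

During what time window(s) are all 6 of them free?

Rosa ∩ Zara: 11:00-14:00.
Rosa ∩ Zara ∩ Hana: 11:00-13:30.
Rosa ∩ Zara ∩ Hana ∩ Nadia: 11:00-12:00, 13:00-13:30.
Rosa ∩ Zara ∩ Hana ∩ Nadia ∩ Ugo: 11:00-12:00, 13:00-13:30.
Rosa ∩ Zara ∩ Hana ∩ Nadia ∩ Ugo ∩ Ben: 11:30-12:00, 13:00-13:30.
Those are the intersection windows.

11:30-12:00, 13:00-13:30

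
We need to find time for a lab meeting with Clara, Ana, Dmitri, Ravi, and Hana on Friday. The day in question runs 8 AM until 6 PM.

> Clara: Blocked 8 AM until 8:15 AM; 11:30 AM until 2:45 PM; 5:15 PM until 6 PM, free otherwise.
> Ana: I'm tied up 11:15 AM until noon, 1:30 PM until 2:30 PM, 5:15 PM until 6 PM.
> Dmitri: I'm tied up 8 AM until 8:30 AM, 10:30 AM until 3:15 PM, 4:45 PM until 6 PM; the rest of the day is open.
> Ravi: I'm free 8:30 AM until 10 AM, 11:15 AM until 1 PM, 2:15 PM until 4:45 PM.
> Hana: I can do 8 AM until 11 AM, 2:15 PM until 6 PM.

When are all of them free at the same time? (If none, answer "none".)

Clara free: 08:15-11:30, 14:45-17:15 (invert busy blocks within the working day).
Ana free: 08:00-11:15, 12:00-13:30, 14:30-17:15 (invert busy blocks within the working day).
Dmitri free: 08:30-10:30, 15:15-16:45 (invert busy blocks within the working day).
Ravi free: 08:30-10:00, 11:15-13:00, 14:15-16:45.
Hana free: 08:00-11:00, 14:15-18:00.
Clara ∩ Ana: 08:15-11:15, 14:45-17:15.
Clara ∩ Ana ∩ Dmitri: 08:30-10:30, 15:15-16:45.
Clara ∩ Ana ∩ Dmitri ∩ Ravi: 08:30-10:00, 15:15-16:45.
Clara ∩ Ana ∩ Dmitri ∩ Ravi ∩ Hana: 08:30-10:00, 15:15-16:45.

08:30-10:00, 15:15-16:45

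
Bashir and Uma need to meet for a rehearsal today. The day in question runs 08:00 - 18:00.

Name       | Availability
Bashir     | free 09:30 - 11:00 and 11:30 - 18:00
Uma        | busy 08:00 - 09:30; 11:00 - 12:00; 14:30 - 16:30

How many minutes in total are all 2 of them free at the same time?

Bashir free: 09:30-11:00, 11:30-18:00.
Uma free: 09:30-11:00, 12:00-14:30, 16:30-18:00 (invert busy blocks within the working day).
Bashir ∩ Uma: 09:30-11:00, 12:00-14:30, 16:30-18:00.
So the common availability across everyone is 09:30-11:00, 12:00-14:30, 16:30-18:00.
Summing the common windows: 90 + 150 + 90 = 330 minutes.

330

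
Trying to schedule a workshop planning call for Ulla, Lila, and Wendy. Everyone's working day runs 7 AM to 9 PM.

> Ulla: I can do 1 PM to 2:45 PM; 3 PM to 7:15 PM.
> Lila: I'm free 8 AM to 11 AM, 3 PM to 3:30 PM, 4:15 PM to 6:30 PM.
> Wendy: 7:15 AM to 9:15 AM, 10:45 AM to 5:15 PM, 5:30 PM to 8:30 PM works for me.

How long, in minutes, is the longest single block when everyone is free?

60

Ulla ∩ Lila: 15:00-15:30, 16:15-18:30.
Ulla ∩ Lila ∩ Wendy: 15:00-15:30, 16:15-17:15, 17:30-18:30.
Those are the intersection windows.
The longest is 16:15-17:15 at 60 minutes.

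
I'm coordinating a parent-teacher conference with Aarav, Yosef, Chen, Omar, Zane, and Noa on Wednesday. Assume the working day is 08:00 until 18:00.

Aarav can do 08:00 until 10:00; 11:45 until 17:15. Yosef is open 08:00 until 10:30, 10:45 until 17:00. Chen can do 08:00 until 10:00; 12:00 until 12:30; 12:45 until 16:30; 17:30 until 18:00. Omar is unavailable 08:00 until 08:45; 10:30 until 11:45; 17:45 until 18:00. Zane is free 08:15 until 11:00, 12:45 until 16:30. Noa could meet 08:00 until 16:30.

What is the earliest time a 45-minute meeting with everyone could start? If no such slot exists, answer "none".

Aarav free: 08:00-10:00, 11:45-17:15.
Yosef free: 08:00-10:30, 10:45-17:00.
Chen free: 08:00-10:00, 12:00-12:30, 12:45-16:30, 17:30-18:00.
Omar free: 08:45-10:30, 11:45-17:45 (invert busy blocks within the working day).
Zane free: 08:15-11:00, 12:45-16:30.
Noa free: 08:00-16:30.
Aarav ∩ Yosef: 08:00-10:00, 11:45-17:00.
Aarav ∩ Yosef ∩ Chen: 08:00-10:00, 12:00-12:30, 12:45-16:30.
Aarav ∩ Yosef ∩ Chen ∩ Omar: 08:45-10:00, 12:00-12:30, 12:45-16:30.
Aarav ∩ Yosef ∩ Chen ∩ Omar ∩ Zane: 08:45-10:00, 12:45-16:30.
Aarav ∩ Yosef ∩ Chen ∩ Omar ∩ Zane ∩ Noa: 08:45-10:00, 12:45-16:30.
So the common availability across everyone is 08:45-10:00, 12:45-16:30.
The first common window of at least 45 minutes is 08:45-10:00, so the earliest start is 08:45.

08:45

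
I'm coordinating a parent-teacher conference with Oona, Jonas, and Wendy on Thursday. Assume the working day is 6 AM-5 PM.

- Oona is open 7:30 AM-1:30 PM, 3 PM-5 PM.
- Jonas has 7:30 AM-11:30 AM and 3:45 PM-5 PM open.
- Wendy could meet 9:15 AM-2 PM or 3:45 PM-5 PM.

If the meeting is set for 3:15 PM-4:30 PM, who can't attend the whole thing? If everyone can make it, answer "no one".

Jonas, Wendy

Oona: free for 15:15-16:30. Jonas: not fully free for 15:15-16:30. Wendy: not fully free for 15:15-16:30.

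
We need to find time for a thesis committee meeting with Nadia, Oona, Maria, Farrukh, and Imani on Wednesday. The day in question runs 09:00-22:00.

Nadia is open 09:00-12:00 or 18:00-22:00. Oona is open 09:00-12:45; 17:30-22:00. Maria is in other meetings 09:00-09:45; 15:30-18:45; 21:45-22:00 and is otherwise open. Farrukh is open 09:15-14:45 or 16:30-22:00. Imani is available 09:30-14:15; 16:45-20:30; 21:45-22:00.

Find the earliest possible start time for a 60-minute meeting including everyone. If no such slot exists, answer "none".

Nadia free: 09:00-12:00, 18:00-22:00.
Oona free: 09:00-12:45, 17:30-22:00.
Maria free: 09:45-15:30, 18:45-21:45 (invert busy blocks within the working day).
Farrukh free: 09:15-14:45, 16:30-22:00.
Imani free: 09:30-14:15, 16:45-20:30, 21:45-22:00.
Nadia ∩ Oona: 09:00-12:00, 18:00-22:00.
Nadia ∩ Oona ∩ Maria: 09:45-12:00, 18:45-21:45.
Nadia ∩ Oona ∩ Maria ∩ Farrukh: 09:45-12:00, 18:45-21:45.
Nadia ∩ Oona ∩ Maria ∩ Farrukh ∩ Imani: 09:45-12:00, 18:45-20:30.
Those are the intersection windows.
The first common window of at least 60 minutes is 09:45-12:00, so the earliest start is 09:45.

09:45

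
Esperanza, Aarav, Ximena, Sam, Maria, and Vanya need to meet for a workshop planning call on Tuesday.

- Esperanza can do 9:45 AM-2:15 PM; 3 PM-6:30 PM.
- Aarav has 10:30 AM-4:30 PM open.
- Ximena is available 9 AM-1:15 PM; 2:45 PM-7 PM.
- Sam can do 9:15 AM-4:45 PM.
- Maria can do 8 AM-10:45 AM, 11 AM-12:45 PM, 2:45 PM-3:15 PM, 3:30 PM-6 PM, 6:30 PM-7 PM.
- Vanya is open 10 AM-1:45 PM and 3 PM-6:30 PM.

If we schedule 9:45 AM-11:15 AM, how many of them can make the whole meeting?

3

Esperanza, Ximena, and Sam can make the full 09:45-11:15 slot — that's 3.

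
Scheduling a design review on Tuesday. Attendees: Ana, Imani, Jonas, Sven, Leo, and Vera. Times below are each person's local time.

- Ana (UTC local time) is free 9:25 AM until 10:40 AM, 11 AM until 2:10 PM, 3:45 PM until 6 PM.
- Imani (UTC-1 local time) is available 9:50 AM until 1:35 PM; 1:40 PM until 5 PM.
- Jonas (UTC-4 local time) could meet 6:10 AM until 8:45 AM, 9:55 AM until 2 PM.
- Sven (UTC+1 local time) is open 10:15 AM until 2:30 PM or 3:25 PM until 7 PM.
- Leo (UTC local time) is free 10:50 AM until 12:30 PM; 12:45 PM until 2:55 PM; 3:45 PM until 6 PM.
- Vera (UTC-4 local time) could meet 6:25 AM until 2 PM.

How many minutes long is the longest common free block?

135

Ana in UTC: 09:25-10:40, 11:00-14:10, 15:45-18:00.
Imani in UTC: 10:50-14:35, 14:40-18:00 (add 1h to convert from UTC-1).
Jonas in UTC: 10:10-12:45, 13:55-18:00 (add 4h to convert from UTC-4).
Sven in UTC: 09:15-13:30, 14:25-18:00 (subtract 1h to convert from UTC+1).
Leo in UTC: 10:50-12:30, 12:45-14:55, 15:45-18:00.
Vera in UTC: 10:25-18:00 (add 4h to convert from UTC-4).
Ana ∩ Imani: 11:00-14:10, 15:45-18:00.
Ana ∩ Imani ∩ Jonas: 11:00-12:45, 13:55-14:10, 15:45-18:00.
Ana ∩ Imani ∩ Jonas ∩ Sven: 11:00-12:45, 15:45-18:00.
Ana ∩ Imani ∩ Jonas ∩ Sven ∩ Leo: 11:00-12:30, 15:45-18:00.
Ana ∩ Imani ∩ Jonas ∩ Sven ∩ Leo ∩ Vera: 11:00-12:30, 15:45-18:00.
The longest is 15:45-18:00 at 135 minutes.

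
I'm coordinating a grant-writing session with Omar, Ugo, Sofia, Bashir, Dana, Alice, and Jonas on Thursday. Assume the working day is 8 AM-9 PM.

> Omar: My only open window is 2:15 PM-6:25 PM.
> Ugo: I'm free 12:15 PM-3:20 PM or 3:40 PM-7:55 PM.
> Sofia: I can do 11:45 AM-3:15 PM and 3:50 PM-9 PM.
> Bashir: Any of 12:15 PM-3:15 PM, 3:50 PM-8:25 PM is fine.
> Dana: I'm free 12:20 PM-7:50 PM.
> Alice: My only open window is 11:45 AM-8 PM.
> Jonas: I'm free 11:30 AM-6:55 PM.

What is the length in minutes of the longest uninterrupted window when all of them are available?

155

Omar ∩ Ugo: 14:15-15:20, 15:40-18:25.
Omar ∩ Ugo ∩ Sofia: 14:15-15:15, 15:50-18:25.
Omar ∩ Ugo ∩ Sofia ∩ Bashir: 14:15-15:15, 15:50-18:25.
Omar ∩ Ugo ∩ Sofia ∩ Bashir ∩ Dana: 14:15-15:15, 15:50-18:25.
Omar ∩ Ugo ∩ Sofia ∩ Bashir ∩ Dana ∩ Alice: 14:15-15:15, 15:50-18:25.
Omar ∩ Ugo ∩ Sofia ∩ Bashir ∩ Dana ∩ Alice ∩ Jonas: 14:15-15:15, 15:50-18:25.
Those are the intersection windows.
The longest is 15:50-18:25 at 155 minutes.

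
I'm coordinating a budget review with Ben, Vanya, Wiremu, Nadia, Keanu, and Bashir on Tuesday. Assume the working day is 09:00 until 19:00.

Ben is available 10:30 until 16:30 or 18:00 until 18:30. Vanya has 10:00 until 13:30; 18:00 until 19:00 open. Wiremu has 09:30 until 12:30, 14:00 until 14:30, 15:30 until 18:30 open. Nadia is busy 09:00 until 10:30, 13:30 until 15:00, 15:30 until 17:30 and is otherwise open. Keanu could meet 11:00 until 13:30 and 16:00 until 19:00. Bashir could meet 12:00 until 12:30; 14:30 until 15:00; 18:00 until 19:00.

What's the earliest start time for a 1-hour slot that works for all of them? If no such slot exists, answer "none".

Ben free: 10:30-16:30, 18:00-18:30.
Vanya free: 10:00-13:30, 18:00-19:00.
Wiremu free: 09:30-12:30, 14:00-14:30, 15:30-18:30.
Nadia free: 10:30-13:30, 15:00-15:30, 17:30-19:00 (invert busy blocks within the working day).
Keanu free: 11:00-13:30, 16:00-19:00.
Bashir free: 12:00-12:30, 14:30-15:00, 18:00-19:00.
Ben ∩ Vanya: 10:30-13:30, 18:00-18:30.
Ben ∩ Vanya ∩ Wiremu: 10:30-12:30, 18:00-18:30.
Ben ∩ Vanya ∩ Wiremu ∩ Nadia: 10:30-12:30, 18:00-18:30.
Ben ∩ Vanya ∩ Wiremu ∩ Nadia ∩ Keanu: 11:00-12:30, 18:00-18:30.
Ben ∩ Vanya ∩ Wiremu ∩ Nadia ∩ Keanu ∩ Bashir: 12:00-12:30, 18:00-18:30.
No common window is at least 60 minutes long.

none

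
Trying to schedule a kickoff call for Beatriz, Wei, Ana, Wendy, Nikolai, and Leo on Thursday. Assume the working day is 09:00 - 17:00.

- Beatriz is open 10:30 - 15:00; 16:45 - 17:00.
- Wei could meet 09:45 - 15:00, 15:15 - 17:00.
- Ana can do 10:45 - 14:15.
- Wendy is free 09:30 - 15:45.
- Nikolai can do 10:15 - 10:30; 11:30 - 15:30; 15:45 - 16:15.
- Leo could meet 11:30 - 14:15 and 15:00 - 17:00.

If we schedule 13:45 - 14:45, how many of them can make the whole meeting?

Beatriz, Wei, Wendy, and Nikolai can make the full 13:45-14:45 slot — that's 4.

4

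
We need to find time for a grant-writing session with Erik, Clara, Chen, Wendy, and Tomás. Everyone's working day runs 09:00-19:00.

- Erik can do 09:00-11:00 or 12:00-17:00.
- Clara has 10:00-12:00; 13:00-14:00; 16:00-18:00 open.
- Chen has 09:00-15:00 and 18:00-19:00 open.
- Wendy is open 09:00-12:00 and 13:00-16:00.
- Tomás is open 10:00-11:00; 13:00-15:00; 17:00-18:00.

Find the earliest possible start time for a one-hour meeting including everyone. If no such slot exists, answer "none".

10:00

Erik ∩ Clara: 10:00-11:00, 13:00-14:00, 16:00-17:00.
Erik ∩ Clara ∩ Chen: 10:00-11:00, 13:00-14:00.
Erik ∩ Clara ∩ Chen ∩ Wendy: 10:00-11:00, 13:00-14:00.
Erik ∩ Clara ∩ Chen ∩ Wendy ∩ Tomás: 10:00-11:00, 13:00-14:00.
The first common window of at least 60 minutes is 10:00-11:00, so the earliest start is 10:00.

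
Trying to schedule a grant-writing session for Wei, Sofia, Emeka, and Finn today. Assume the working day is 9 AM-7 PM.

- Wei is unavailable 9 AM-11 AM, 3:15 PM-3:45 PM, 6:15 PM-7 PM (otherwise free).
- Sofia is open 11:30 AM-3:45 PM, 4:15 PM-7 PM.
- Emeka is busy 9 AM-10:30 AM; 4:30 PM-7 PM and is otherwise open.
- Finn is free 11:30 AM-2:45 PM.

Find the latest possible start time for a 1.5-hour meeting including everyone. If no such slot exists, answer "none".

13:15

Wei free: 11:00-15:15, 15:45-18:15 (invert busy blocks within the working day).
Sofia free: 11:30-15:45, 16:15-19:00.
Emeka free: 10:30-16:30 (invert busy blocks within the working day).
Finn free: 11:30-14:45.
Wei ∩ Sofia: 11:30-15:15, 16:15-18:15.
Wei ∩ Sofia ∩ Emeka: 11:30-15:15, 16:15-16:30.
Wei ∩ Sofia ∩ Emeka ∩ Finn: 11:30-14:45.
So the common availability across everyone is 11:30-14:45.
The last common window of at least 90 minutes is 11:30-14:45; a 90-minute meeting can start as late as 13:15 and still end by 14:45.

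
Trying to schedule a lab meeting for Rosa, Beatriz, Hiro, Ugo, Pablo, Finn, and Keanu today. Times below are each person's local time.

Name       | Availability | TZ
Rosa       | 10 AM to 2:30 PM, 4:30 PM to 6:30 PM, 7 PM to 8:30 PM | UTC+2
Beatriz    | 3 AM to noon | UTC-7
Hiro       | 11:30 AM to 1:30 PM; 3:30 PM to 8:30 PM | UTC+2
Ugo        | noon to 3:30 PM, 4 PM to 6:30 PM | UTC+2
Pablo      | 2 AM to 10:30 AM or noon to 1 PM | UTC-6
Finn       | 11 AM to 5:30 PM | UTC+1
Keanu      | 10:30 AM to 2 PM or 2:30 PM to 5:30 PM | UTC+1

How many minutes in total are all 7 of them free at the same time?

Rosa in UTC: 08:00-12:30, 14:30-16:30, 17:00-18:30 (subtract 2h to convert from UTC+2).
Beatriz in UTC: 10:00-19:00 (add 7h to convert from UTC-7).
Hiro in UTC: 09:30-11:30, 13:30-18:30 (subtract 2h to convert from UTC+2).
Ugo in UTC: 10:00-13:30, 14:00-16:30 (subtract 2h to convert from UTC+2).
Pablo in UTC: 08:00-16:30, 18:00-19:00 (add 6h to convert from UTC-6).
Finn in UTC: 10:00-16:30 (subtract 1h to convert from UTC+1).
Keanu in UTC: 09:30-13:00, 13:30-16:30 (subtract 1h to convert from UTC+1).
Rosa ∩ Beatriz: 10:00-12:30, 14:30-16:30, 17:00-18:30.
Rosa ∩ Beatriz ∩ Hiro: 10:00-11:30, 14:30-16:30, 17:00-18:30.
Rosa ∩ Beatriz ∩ Hiro ∩ Ugo: 10:00-11:30, 14:30-16:30.
Rosa ∩ Beatriz ∩ Hiro ∩ Ugo ∩ Pablo: 10:00-11:30, 14:30-16:30.
Rosa ∩ Beatriz ∩ Hiro ∩ Ugo ∩ Pablo ∩ Finn: 10:00-11:30, 14:30-16:30.
Rosa ∩ Beatriz ∩ Hiro ∩ Ugo ∩ Pablo ∩ Finn ∩ Keanu: 10:00-11:30, 14:30-16:30.
Summing the common windows: 90 + 120 = 210 minutes.

210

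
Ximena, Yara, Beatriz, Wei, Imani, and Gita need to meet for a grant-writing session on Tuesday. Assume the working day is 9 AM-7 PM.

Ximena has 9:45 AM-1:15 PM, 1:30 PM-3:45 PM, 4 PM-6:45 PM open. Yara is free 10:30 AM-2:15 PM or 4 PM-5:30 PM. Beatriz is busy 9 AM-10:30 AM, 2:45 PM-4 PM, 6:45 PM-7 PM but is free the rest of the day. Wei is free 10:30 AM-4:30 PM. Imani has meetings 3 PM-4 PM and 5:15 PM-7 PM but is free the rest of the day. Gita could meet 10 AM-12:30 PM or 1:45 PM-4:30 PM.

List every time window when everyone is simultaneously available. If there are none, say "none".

Ximena free: 09:45-13:15, 13:30-15:45, 16:00-18:45.
Yara free: 10:30-14:15, 16:00-17:30.
Beatriz free: 10:30-14:45, 16:00-18:45 (invert busy blocks within the working day).
Wei free: 10:30-16:30.
Imani free: 09:00-15:00, 16:00-17:15 (invert busy blocks within the working day).
Gita free: 10:00-12:30, 13:45-16:30.
Ximena ∩ Yara: 10:30-13:15, 13:30-14:15, 16:00-17:30.
Ximena ∩ Yara ∩ Beatriz: 10:30-13:15, 13:30-14:15, 16:00-17:30.
Ximena ∩ Yara ∩ Beatriz ∩ Wei: 10:30-13:15, 13:30-14:15, 16:00-16:30.
Ximena ∩ Yara ∩ Beatriz ∩ Wei ∩ Imani: 10:30-13:15, 13:30-14:15, 16:00-16:30.
Ximena ∩ Yara ∩ Beatriz ∩ Wei ∩ Imani ∩ Gita: 10:30-12:30, 13:45-14:15, 16:00-16:30.
Those are the intersection windows.

10:30-12:30, 13:45-14:15, 16:00-16:30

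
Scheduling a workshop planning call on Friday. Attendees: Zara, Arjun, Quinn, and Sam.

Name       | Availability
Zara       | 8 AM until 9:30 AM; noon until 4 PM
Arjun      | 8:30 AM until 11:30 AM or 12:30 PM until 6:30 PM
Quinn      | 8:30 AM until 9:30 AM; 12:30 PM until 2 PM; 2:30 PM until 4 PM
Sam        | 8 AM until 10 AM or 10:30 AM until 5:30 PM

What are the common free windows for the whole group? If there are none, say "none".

08:30-09:30, 12:30-14:00, 14:30-16:00

Zara ∩ Arjun: 08:30-09:30, 12:30-16:00.
Zara ∩ Arjun ∩ Quinn: 08:30-09:30, 12:30-14:00, 14:30-16:00.
Zara ∩ Arjun ∩ Quinn ∩ Sam: 08:30-09:30, 12:30-14:00, 14:30-16:00.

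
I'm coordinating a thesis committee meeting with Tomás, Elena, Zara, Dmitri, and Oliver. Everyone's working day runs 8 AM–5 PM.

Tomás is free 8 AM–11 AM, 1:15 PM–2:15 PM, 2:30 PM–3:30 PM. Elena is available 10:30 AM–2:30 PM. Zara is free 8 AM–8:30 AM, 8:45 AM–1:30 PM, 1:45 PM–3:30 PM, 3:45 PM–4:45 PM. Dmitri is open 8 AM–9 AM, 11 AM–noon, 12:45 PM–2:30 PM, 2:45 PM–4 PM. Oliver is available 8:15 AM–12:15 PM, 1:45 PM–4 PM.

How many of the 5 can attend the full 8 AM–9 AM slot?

2

Tomás and Dmitri can make the full 08:00-09:00 slot — that's 2.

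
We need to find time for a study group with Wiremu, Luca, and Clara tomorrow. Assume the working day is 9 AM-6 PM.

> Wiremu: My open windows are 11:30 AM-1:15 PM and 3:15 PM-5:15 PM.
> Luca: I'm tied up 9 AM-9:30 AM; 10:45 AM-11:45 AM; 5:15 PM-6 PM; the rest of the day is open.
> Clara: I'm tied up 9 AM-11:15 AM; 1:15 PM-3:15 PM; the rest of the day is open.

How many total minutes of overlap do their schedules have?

210

Wiremu free: 11:30-13:15, 15:15-17:15.
Luca free: 09:30-10:45, 11:45-17:15 (invert busy blocks within the working day).
Clara free: 11:15-13:15, 15:15-18:00 (invert busy blocks within the working day).
Wiremu ∩ Luca: 11:45-13:15, 15:15-17:15.
Wiremu ∩ Luca ∩ Clara: 11:45-13:15, 15:15-17:15.
So the common availability across everyone is 11:45-13:15, 15:15-17:15.
Summing the common windows: 90 + 120 = 210 minutes.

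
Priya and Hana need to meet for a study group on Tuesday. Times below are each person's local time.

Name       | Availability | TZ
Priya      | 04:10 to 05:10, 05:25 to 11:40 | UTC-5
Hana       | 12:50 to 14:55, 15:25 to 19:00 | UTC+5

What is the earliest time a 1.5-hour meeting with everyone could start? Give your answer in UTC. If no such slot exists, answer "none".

10:25

Priya in UTC: 09:10-10:10, 10:25-16:40 (add 5h to convert from UTC-5).
Hana in UTC: 07:50-09:55, 10:25-14:00 (subtract 5h to convert from UTC+5).
Priya ∩ Hana: 09:10-09:55, 10:25-14:00.
The first common window of at least 90 minutes is 10:25-14:00, so the earliest start is 10:25.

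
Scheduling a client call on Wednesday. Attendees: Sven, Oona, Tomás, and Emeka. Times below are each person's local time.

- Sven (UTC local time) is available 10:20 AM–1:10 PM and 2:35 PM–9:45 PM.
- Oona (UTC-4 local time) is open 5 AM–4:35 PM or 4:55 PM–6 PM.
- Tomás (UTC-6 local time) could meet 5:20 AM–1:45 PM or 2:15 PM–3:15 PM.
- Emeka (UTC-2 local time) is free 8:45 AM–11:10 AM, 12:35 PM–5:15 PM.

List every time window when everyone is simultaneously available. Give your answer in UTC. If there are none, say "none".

Sven in UTC: 10:20-13:10, 14:35-21:45.
Oona in UTC: 09:00-20:35, 20:55-22:00 (add 4h to convert from UTC-4).
Tomás in UTC: 11:20-19:45, 20:15-21:15 (add 6h to convert from UTC-6).
Emeka in UTC: 10:45-13:10, 14:35-19:15 (add 2h to convert from UTC-2).
Sven ∩ Oona: 10:20-13:10, 14:35-20:35, 20:55-21:45.
Sven ∩ Oona ∩ Tomás: 11:20-13:10, 14:35-19:45, 20:15-20:35, 20:55-21:15.
Sven ∩ Oona ∩ Tomás ∩ Emeka: 11:20-13:10, 14:35-19:15.

11:20-13:10, 14:35-19:15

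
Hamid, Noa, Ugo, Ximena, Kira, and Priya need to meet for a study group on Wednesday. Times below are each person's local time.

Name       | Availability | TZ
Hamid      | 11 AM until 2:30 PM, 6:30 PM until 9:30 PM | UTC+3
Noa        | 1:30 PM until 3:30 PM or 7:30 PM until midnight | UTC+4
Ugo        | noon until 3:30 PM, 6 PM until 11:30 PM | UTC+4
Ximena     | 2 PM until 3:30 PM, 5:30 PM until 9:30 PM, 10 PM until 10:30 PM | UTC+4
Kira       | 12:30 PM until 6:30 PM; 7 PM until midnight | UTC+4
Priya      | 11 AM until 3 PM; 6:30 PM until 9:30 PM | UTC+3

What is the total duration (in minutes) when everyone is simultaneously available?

240

Hamid in UTC: 08:00-11:30, 15:30-18:30 (subtract 3h to convert from UTC+3).
Noa in UTC: 09:30-11:30, 15:30-20:00 (subtract 4h to convert from UTC+4).
Ugo in UTC: 08:00-11:30, 14:00-19:30 (subtract 4h to convert from UTC+4).
Ximena in UTC: 10:00-11:30, 13:30-17:30, 18:00-18:30 (subtract 4h to convert from UTC+4).
Kira in UTC: 08:30-14:30, 15:00-20:00 (subtract 4h to convert from UTC+4).
Priya in UTC: 08:00-12:00, 15:30-18:30 (subtract 3h to convert from UTC+3).
Hamid ∩ Noa: 09:30-11:30, 15:30-18:30.
Hamid ∩ Noa ∩ Ugo: 09:30-11:30, 15:30-18:30.
Hamid ∩ Noa ∩ Ugo ∩ Ximena: 10:00-11:30, 15:30-17:30, 18:00-18:30.
Hamid ∩ Noa ∩ Ugo ∩ Ximena ∩ Kira: 10:00-11:30, 15:30-17:30, 18:00-18:30.
Hamid ∩ Noa ∩ Ugo ∩ Ximena ∩ Kira ∩ Priya: 10:00-11:30, 15:30-17:30, 18:00-18:30.
Summing the common windows: 90 + 120 + 30 = 240 minutes.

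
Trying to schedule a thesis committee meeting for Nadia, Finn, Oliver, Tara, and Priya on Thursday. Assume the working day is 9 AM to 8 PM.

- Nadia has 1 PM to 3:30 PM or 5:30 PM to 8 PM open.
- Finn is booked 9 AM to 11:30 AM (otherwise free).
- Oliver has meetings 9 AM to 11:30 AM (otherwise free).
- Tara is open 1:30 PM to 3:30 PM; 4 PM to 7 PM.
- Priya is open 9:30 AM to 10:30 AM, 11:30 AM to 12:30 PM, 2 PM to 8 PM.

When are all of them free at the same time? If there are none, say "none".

14:00-15:30, 17:30-19:00

Nadia free: 13:00-15:30, 17:30-20:00.
Finn free: 11:30-20:00 (invert busy blocks within the working day).
Oliver free: 11:30-20:00 (invert busy blocks within the working day).
Tara free: 13:30-15:30, 16:00-19:00.
Priya free: 09:30-10:30, 11:30-12:30, 14:00-20:00.
Nadia ∩ Finn: 13:00-15:30, 17:30-20:00.
Nadia ∩ Finn ∩ Oliver: 13:00-15:30, 17:30-20:00.
Nadia ∩ Finn ∩ Oliver ∩ Tara: 13:30-15:30, 17:30-19:00.
Nadia ∩ Finn ∩ Oliver ∩ Tara ∩ Priya: 14:00-15:30, 17:30-19:00.
So the common availability across everyone is 14:00-15:30, 17:30-19:00.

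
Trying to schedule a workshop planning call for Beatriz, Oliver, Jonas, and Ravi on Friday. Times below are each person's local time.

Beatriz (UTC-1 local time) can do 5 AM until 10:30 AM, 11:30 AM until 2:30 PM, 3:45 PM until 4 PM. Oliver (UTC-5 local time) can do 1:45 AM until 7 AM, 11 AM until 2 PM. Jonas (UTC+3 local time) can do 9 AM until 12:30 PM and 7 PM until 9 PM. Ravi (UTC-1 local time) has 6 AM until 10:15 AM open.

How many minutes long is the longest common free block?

150

Beatriz in UTC: 06:00-11:30, 12:30-15:30, 16:45-17:00 (add 1h to convert from UTC-1).
Oliver in UTC: 06:45-12:00, 16:00-19:00 (add 5h to convert from UTC-5).
Jonas in UTC: 06:00-09:30, 16:00-18:00 (subtract 3h to convert from UTC+3).
Ravi in UTC: 07:00-11:15 (add 1h to convert from UTC-1).
Beatriz ∩ Oliver: 06:45-11:30, 16:45-17:00.
Beatriz ∩ Oliver ∩ Jonas: 06:45-09:30, 16:45-17:00.
Beatriz ∩ Oliver ∩ Jonas ∩ Ravi: 07:00-09:30.
So the common availability across everyone is 07:00-09:30.
The longest is 07:00-09:30 at 150 minutes.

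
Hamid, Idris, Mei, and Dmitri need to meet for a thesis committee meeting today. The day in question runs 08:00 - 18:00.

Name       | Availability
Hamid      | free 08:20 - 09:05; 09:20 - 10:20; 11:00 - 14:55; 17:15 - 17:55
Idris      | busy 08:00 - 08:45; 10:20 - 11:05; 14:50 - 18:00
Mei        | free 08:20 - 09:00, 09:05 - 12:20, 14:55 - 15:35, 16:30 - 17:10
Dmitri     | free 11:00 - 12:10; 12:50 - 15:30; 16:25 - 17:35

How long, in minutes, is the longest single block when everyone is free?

Hamid free: 08:20-09:05, 09:20-10:20, 11:00-14:55, 17:15-17:55.
Idris free: 08:45-10:20, 11:05-14:50 (invert busy blocks within the working day).
Mei free: 08:20-09:00, 09:05-12:20, 14:55-15:35, 16:30-17:10.
Dmitri free: 11:00-12:10, 12:50-15:30, 16:25-17:35.
Hamid ∩ Idris: 08:45-09:05, 09:20-10:20, 11:05-14:50.
Hamid ∩ Idris ∩ Mei: 08:45-09:00, 09:20-10:20, 11:05-12:20.
Hamid ∩ Idris ∩ Mei ∩ Dmitri: 11:05-12:10.
Those are the intersection windows.
The longest is 11:05-12:10 at 65 minutes.

65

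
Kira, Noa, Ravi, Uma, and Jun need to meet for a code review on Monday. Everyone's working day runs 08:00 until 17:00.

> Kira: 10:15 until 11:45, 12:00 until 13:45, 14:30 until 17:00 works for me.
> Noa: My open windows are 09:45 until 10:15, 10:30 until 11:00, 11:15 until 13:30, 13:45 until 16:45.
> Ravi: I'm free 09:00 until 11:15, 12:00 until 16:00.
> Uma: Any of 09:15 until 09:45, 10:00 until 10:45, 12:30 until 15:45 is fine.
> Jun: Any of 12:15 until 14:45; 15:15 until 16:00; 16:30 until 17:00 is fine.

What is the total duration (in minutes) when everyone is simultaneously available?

105

Kira ∩ Noa: 10:30-11:00, 11:15-11:45, 12:00-13:30, 14:30-16:45.
Kira ∩ Noa ∩ Ravi: 10:30-11:00, 12:00-13:30, 14:30-16:00.
Kira ∩ Noa ∩ Ravi ∩ Uma: 10:30-10:45, 12:30-13:30, 14:30-15:45.
Kira ∩ Noa ∩ Ravi ∩ Uma ∩ Jun: 12:30-13:30, 14:30-14:45, 15:15-15:45.
Those are the intersection windows.
Summing the common windows: 60 + 15 + 30 = 105 minutes.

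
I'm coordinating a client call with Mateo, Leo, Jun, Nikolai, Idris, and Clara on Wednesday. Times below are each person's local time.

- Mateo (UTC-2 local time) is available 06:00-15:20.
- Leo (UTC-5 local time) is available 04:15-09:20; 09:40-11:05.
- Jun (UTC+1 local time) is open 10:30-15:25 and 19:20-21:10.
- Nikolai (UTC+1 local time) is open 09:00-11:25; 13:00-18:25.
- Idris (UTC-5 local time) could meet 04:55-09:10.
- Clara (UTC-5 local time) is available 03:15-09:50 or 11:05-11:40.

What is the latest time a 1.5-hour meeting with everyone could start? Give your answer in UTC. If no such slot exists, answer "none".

Mateo in UTC: 08:00-17:20 (add 2h to convert from UTC-2).
Leo in UTC: 09:15-14:20, 14:40-16:05 (add 5h to convert from UTC-5).
Jun in UTC: 09:30-14:25, 18:20-20:10 (subtract 1h to convert from UTC+1).
Nikolai in UTC: 08:00-10:25, 12:00-17:25 (subtract 1h to convert from UTC+1).
Idris in UTC: 09:55-14:10 (add 5h to convert from UTC-5).
Clara in UTC: 08:15-14:50, 16:05-16:40 (add 5h to convert from UTC-5).
Mateo ∩ Leo: 09:15-14:20, 14:40-16:05.
Mateo ∩ Leo ∩ Jun: 09:30-14:20.
Mateo ∩ Leo ∩ Jun ∩ Nikolai: 09:30-10:25, 12:00-14:20.
Mateo ∩ Leo ∩ Jun ∩ Nikolai ∩ Idris: 09:55-10:25, 12:00-14:10.
Mateo ∩ Leo ∩ Jun ∩ Nikolai ∩ Idris ∩ Clara: 09:55-10:25, 12:00-14:10.
So the common availability across everyone is 09:55-10:25, 12:00-14:10.
The last common window of at least 90 minutes is 12:00-14:10; a 90-minute meeting can start as late as 12:40 and still end by 14:10.

12:40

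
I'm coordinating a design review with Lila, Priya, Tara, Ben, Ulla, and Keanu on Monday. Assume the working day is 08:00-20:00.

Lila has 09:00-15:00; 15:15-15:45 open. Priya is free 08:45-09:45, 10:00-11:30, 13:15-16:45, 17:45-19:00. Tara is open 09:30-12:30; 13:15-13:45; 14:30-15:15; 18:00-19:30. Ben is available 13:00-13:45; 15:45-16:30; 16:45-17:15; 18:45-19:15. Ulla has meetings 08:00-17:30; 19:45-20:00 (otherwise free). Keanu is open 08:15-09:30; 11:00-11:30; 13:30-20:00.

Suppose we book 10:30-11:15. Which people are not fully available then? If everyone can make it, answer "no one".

Lila free: 09:00-15:00, 15:15-15:45.
Priya free: 08:45-09:45, 10:00-11:30, 13:15-16:45, 17:45-19:00.
Tara free: 09:30-12:30, 13:15-13:45, 14:30-15:15, 18:00-19:30.
Ben free: 13:00-13:45, 15:45-16:30, 16:45-17:15, 18:45-19:15.
Ulla free: 17:30-19:45 (invert busy blocks within the working day).
Keanu free: 08:15-09:30, 11:00-11:30, 13:30-20:00.
Lila: free for 10:30-11:15. Priya: free for 10:30-11:15. Tara: free for 10:30-11:15. Ben: not fully free for 10:30-11:15. Ulla: not fully free for 10:30-11:15. Keanu: not fully free for 10:30-11:15.

Ben, Keanu, Ulla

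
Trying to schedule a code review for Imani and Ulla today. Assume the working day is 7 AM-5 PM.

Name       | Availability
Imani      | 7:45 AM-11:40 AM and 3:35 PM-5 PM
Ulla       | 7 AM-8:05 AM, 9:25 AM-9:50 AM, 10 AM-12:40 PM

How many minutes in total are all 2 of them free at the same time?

Imani ∩ Ulla: 07:45-08:05, 09:25-09:50, 10:00-11:40.
Summing the common windows: 20 + 25 + 100 = 145 minutes.

145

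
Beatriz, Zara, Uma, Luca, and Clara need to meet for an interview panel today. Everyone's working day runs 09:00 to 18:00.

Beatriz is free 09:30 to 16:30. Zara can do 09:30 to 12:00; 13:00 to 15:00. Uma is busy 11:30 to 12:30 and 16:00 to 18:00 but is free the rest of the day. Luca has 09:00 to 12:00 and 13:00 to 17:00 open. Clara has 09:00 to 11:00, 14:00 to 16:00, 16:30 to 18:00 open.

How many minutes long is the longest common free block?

90

Beatriz free: 09:30-16:30.
Zara free: 09:30-12:00, 13:00-15:00.
Uma free: 09:00-11:30, 12:30-16:00 (invert busy blocks within the working day).
Luca free: 09:00-12:00, 13:00-17:00.
Clara free: 09:00-11:00, 14:00-16:00, 16:30-18:00.
Beatriz ∩ Zara: 09:30-12:00, 13:00-15:00.
Beatriz ∩ Zara ∩ Uma: 09:30-11:30, 13:00-15:00.
Beatriz ∩ Zara ∩ Uma ∩ Luca: 09:30-11:30, 13:00-15:00.
Beatriz ∩ Zara ∩ Uma ∩ Luca ∩ Clara: 09:30-11:00, 14:00-15:00.
The longest is 09:30-11:00 at 90 minutes.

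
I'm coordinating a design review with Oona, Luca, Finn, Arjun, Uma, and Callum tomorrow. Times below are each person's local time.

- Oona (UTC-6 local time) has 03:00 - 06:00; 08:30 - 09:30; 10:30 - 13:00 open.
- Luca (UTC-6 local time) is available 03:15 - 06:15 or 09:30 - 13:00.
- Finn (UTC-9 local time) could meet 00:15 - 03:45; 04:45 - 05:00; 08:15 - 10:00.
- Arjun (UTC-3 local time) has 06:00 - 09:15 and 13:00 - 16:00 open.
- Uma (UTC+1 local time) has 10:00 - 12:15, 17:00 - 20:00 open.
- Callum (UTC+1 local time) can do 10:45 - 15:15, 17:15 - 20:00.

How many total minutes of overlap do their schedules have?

Oona in UTC: 09:00-12:00, 14:30-15:30, 16:30-19:00 (add 6h to convert from UTC-6).
Luca in UTC: 09:15-12:15, 15:30-19:00 (add 6h to convert from UTC-6).
Finn in UTC: 09:15-12:45, 13:45-14:00, 17:15-19:00 (add 9h to convert from UTC-9).
Arjun in UTC: 09:00-12:15, 16:00-19:00 (add 3h to convert from UTC-3).
Uma in UTC: 09:00-11:15, 16:00-19:00 (subtract 1h to convert from UTC+1).
Callum in UTC: 09:45-14:15, 16:15-19:00 (subtract 1h to convert from UTC+1).
Oona ∩ Luca: 09:15-12:00, 16:30-19:00.
Oona ∩ Luca ∩ Finn: 09:15-12:00, 17:15-19:00.
Oona ∩ Luca ∩ Finn ∩ Arjun: 09:15-12:00, 17:15-19:00.
Oona ∩ Luca ∩ Finn ∩ Arjun ∩ Uma: 09:15-11:15, 17:15-19:00.
Oona ∩ Luca ∩ Finn ∩ Arjun ∩ Uma ∩ Callum: 09:45-11:15, 17:15-19:00.
Those are the intersection windows.
Summing the common windows: 90 + 105 = 195 minutes.

195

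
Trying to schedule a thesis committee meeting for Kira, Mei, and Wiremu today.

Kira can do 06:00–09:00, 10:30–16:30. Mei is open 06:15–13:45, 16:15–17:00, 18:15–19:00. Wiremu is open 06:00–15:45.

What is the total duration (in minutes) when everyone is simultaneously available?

Kira ∩ Mei: 06:15-09:00, 10:30-13:45, 16:15-16:30.
Kira ∩ Mei ∩ Wiremu: 06:15-09:00, 10:30-13:45.
Those are the intersection windows.
Summing the common windows: 165 + 195 = 360 minutes.

360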